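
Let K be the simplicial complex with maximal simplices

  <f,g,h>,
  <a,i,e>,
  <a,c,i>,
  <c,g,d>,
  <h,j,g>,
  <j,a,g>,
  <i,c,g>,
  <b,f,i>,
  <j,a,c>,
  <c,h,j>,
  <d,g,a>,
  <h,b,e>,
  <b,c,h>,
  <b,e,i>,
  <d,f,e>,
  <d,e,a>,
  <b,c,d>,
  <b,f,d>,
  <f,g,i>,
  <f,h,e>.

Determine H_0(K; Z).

H_0 = Z.

Take the total order a < b < c < d < e < f < g < h < i < j on the vertex set. Then K (dimension 2) consists of the simplices:

  0-simplices (10): a, b, c, d, e, f, g, h, i, j
  1-simplices (30): ac, ad, ae, ag, ai, aj, bc, bd, be, bf, bh, bi, cd, cg, ch, ci, cj, de, df, dg, ef, eh, ei, fg, fh, fi, gh, gi, gj, hj
  2-simplices (20): aci, acj, ade, adg, aei, agj, bcd, bch, bdf, beh, bei, bfi, cdg, cgi, chj, def, efh, fgh, fgi, ghj

Hence C_0 ≅ Z^10, C_1 ≅ Z^30, C_2 ≅ Z^20.

∂_1: C_1 → C_0 sends each edge [p,q] (with p < q) to q − p. For instance
  ∂bc = c − b.
The resulting 10×30 matrix has rank 9, and its Smith normal form has invariant factors (1,1,1,1,1,1,1,1,1).

The boundary map ∂_2: C_2 → C_1 sends each 2-simplex [p,q,r] to [q,r] − [p,r] + [p,q]. For instance
  ∂efh = fh − eh + ef,
  ∂ade = de − ae + ad.
The 30×20 boundary matrix has rank 20 and Smith normal form diag(1,1,1,1,1,1,1,1,1,1,1,1,1,1,1,1,1,1,1,2).

Reading off H_k = ker ∂_k / im ∂_{k+1}:

  H_0: rank C_0 − rank ∂_1 = 10 − 9 = 1, and the invariant factors of ∂_1 are all 1, so H_0 ≅ Z.

(K is a triangulation of the Klein bottle.)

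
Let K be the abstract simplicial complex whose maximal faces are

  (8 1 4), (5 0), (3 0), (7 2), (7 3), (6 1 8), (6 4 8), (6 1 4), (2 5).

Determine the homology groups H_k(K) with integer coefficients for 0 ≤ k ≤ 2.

Take the total order 0 < 1 < 2 < 3 < 4 < 5 < 6 < 7 < 8 on the vertex set. Then K (dimension 2) consists of the simplices:

  0-simplices (9): [0], [1], [2], [3], [4], [5], [6], [7], [8]
  1-simplices (11): [0,3], [0,5], [1,4], [1,6], [1,8], [2,5], [2,7], [3,7], [4,6], [4,8], [6,8]
  2-simplices (4): [1,4,6], [1,4,8], [1,6,8], [4,6,8]

Hence C_0 ≅ Z^9, C_1 ≅ Z^11, C_2 ≅ Z^4.

The boundary map ∂_1: C_1 → C_0 is given by ∂[p,q] = [q] − [p]. For instance
  ∂[1,8] = [8] − [1].
This gives a 9×11 integer matrix of rank 7; reducing to Smith normal form yields diagonal entries (1,1,1,1,1,1,1).

Boundary ∂_2: C_2 → C_1 maps a triangle to the signed sum of its edges. For instance
  ∂[1,6,8] = [6,8] − [1,8] + [1,6],
  ∂[1,4,6] = [4,6] − [1,6] + [1,4].
As a 11×4 matrix over Z this has rank 3, with invariant factors (1,1,1).

Computing H_k = (kernel of ∂_k) / (image of ∂_{k+1}):

  H_0: rank C_0 − rank ∂_1 = 9 − 7 = 2, and the invariant factors of ∂_1 are all 1, so H_0 ≅ Z^2.
  H_1: rank ker ∂_1 − rank ∂_2 = (11 − 7) − 3 = 1, and the invariant factors of ∂_2 are all 1, so H_1 ≅ Z.
  H_2: rank ker ∂_2 − rank ∂_3 = (4 − 3) − 0 = 1, and there is no ∂_3, so H_2 ≅ Z.

H_0 = Z^2,  H_1 = Z,  H_2 = Z.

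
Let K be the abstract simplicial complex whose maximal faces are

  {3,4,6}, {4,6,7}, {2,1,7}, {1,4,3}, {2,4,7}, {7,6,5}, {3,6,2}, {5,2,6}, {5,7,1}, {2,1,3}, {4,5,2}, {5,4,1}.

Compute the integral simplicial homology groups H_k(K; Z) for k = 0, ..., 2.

H_0 = Z,  H_1 = Z/2Z,  H_2 = 0.

Take the total order 1 < 2 < 3 < 4 < 5 < 6 < 7 on the vertex set. Then K (dimension 2) consists of the simplices:

  0-simplices (7): [1], [2], [3], [4], [5], [6], [7]
  1-simplices (18): [1,2], [1,3], [1,4], [1,5], [1,7], [2,3], [2,4], [2,5], [2,6], [2,7], [3,4], [3,6], [4,5], [4,6], [4,7], [5,6], [5,7], [6,7]
  2-simplices (12): [1,2,3], [1,2,7], [1,3,4], [1,4,5], [1,5,7], [2,3,6], [2,4,5], [2,4,7], [2,5,6], [3,4,6], [4,6,7], [5,6,7]

Hence C_0 ≅ Z^7, C_1 ≅ Z^18, C_2 ≅ Z^12.

Boundary ∂_1: C_1 → C_0 is given by ∂[p,q] = [q] − [p]. For instance
  ∂[3,6] = [6] − [3].
This gives a 7×18 integer matrix of rank 6; reducing to Smith normal form yields diagonal entries (1,1,1,1,1,1).

The boundary map ∂_2: C_2 → C_1 maps a triangle to the signed sum of its edges. For instance
  ∂[1,4,5] = [4,5] − [1,5] + [1,4],
  ∂[1,2,3] = [2,3] − [1,3] + [1,2].
As a 18×12 matrix over Z this has rank 12, with invariant factors (1,1,1,1,1,1,1,1,1,1,1,2).

Reading off H_k = ker ∂_k / im ∂_{k+1}:

  H_0: rank C_0 − rank ∂_1 = 7 − 6 = 1, and the invariant factors of ∂_1 are all 1, so H_0 = Z.
  H_1: rank ker ∂_1 − rank ∂_2 = (18 − 6) − 12 = 0, and ∂_2 has invariant factor 2 > 1, so H_1 = Z/2Z.
  H_2: rank ker ∂_2 − rank ∂_3 = (12 − 12) − 0 = 0, and there is no ∂_3, so H_2 = 0.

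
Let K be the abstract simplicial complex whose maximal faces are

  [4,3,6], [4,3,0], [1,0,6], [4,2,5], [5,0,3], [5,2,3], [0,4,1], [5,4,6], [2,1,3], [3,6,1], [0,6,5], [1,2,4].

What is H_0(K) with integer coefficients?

H_0 ≅ Z.

Order the vertices as 0 < 1 < 2 < 3 < 4 < 5 < 6. Listing each simplex with vertices in this order, K has dimension 2 with simplices:

  0-simplices (7): [0], [1], [2], [3], [4], [5], [6]
  1-simplices (18): [0,1], [0,3], [0,4], [0,5], [0,6], [1,2], [1,3], [1,4], [1,6], [2,3], [2,4], [2,5], [3,4], [3,5], [3,6], [4,5], [4,6], [5,6]
  2-simplices (12): [0,1,4], [0,1,6], [0,3,4], [0,3,5], [0,5,6], [1,2,3], [1,2,4], [1,3,6], [2,3,5], [2,4,5], [3,4,6], [4,5,6]

giving chain groups C_0 ≅ Z^7, C_1 ≅ Z^18, C_2 ≅ Z^12.

The boundary map ∂_1: C_1 → C_0 maps an edge to its endpoints' difference, ∂[p,q] = q − p.
The 7×18 boundary matrix has rank 6 and Smith normal form diag(1,1,1,1,1,1).

The boundary map ∂_2: C_2 → C_1 acts by ∂[p,q,r] = [q,r] − [p,r] + [p,q]. For instance
  ∂[2,4,5] = [4,5] − [2,5] + [2,4],
  ∂[0,1,6] = [1,6] − [0,6] + [0,1].
The resulting 18×12 matrix has rank 12, and its Smith normal form has invariant factors (1,1,1,1,1,1,1,1,1,1,1,2).

Reading off H_k = ker ∂_k / im ∂_{k+1}:

  H_0: rank C_0 − rank ∂_1 = 7 − 6 = 1, and the invariant factors of ∂_1 are all 1, so H_0 ≅ Z.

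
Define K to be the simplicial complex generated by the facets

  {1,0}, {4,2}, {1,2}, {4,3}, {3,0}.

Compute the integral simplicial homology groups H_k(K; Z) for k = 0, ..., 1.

Order the vertices as 0 < 1 < 2 < 3 < 4. Listing each simplex with vertices in this order, K has dimension 1 with simplices:

  0-simplices (5): [0], [1], [2], [3], [4]
  1-simplices (5): [0,1], [0,3], [1,2], [2,4], [3,4]

so the chain groups are C_0 ≅ Z^5, C_1 ≅ Z^5.

The boundary map ∂_1: C_1 → C_0 maps an edge to its endpoints' difference, ∂[p,q] = q − p. For instance
  ∂[0,3] = [3] − [0].
This gives a 5×5 integer matrix of rank 4; reducing to Smith normal form yields diagonal entries (1,1,1,1).

Reading off H_k = ker ∂_k / im ∂_{k+1}:

  H_0: rank C_0 − rank ∂_1 = 5 − 4 = 1, and the invariant factors of ∂_1 are all 1, so H_0 = Z.
  H_1: rank ker ∂_1 − rank ∂_2 = (5 − 4) − 0 = 1, and there is no ∂_2, so H_1 = Z.

(K is a triangulation of the circle S^1.)

H_0 = Z,  H_1 = Z.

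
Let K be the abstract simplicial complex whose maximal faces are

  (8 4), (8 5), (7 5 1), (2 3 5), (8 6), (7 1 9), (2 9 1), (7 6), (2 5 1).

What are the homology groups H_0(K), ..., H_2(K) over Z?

H_0 ≅ Z,  H_1 ≅ Z,  H_2 = 0.

K has 9 vertices, 14 edges, 5 triangles.
rank ∂_0 = 0, rank ∂_1 = 8 ⇒ b_0 = 9 − 0 − 8 = 1; all invariant factors of ∂_1 are 1 so no torsion. So H_0 = Z.
rank ∂_1 = 8, rank ∂_2 = 5 ⇒ b_1 = 14 − 8 − 5 = 1; all invariant factors of ∂_2 are 1 so no torsion. So H_1 = Z.
rank ∂_2 = 5, rank ∂_3 = 0 ⇒ b_2 = 5 − 5 − 0 = 0. So H_2 = 0.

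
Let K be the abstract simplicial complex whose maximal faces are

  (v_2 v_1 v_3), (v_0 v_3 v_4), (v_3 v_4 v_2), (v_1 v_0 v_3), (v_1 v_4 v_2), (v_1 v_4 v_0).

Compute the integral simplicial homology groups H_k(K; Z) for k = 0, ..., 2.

H_0 = Z,  H_1 = 0,  H_2 = Z.

Take the total order v_0 < v_1 < v_2 < v_3 < v_4 on the vertex set. Then K (dimension 2) consists of the simplices:

  0-simplices (5): [v_0], [v_1], [v_2], [v_3], [v_4]
  1-simplices (9): [v_0,v_1], [v_0,v_3], [v_0,v_4], [v_1,v_2], [v_1,v_3], [v_1,v_4], [v_2,v_3], [v_2,v_4], [v_3,v_4]
  2-simplices (6): [v_0,v_1,v_3], [v_0,v_1,v_4], [v_0,v_3,v_4], [v_1,v_2,v_3], [v_1,v_2,v_4], [v_2,v_3,v_4]

giving chain groups C_0 ≅ Z^5, C_1 ≅ Z^9, C_2 ≅ Z^6.

The boundary map ∂_1: C_1 → C_0 is given by ∂[p,q] = [q] − [p]. For instance
  ∂[v_0,v_3] = [v_3] − [v_0].
This gives a 5×9 integer matrix of rank 4; reducing to Smith normal form yields diagonal entries (1,1,1,1).

∂_2: C_2 → C_1 acts by ∂[p,q,r] = [q,r] − [p,r] + [p,q]. For instance
  ∂[v_0,v_3,v_4] = [v_3,v_4] − [v_0,v_4] + [v_0,v_3],
  ∂[v_1,v_2,v_4] = [v_2,v_4] − [v_1,v_4] + [v_1,v_2].
As a 9×6 matrix over Z this has rank 5, with invariant factors (1,1,1,1,1).

Computing H_k = (kernel of ∂_k) / (image of ∂_{k+1}):

  H_0: rank C_0 − rank ∂_1 = 5 − 4 = 1, and the invariant factors of ∂_1 are all 1, so H_0 = Z.
  H_1: rank ker ∂_1 − rank ∂_2 = (9 − 4) − 5 = 0, and the invariant factors of ∂_2 are all 1, so H_1 = 0.
  H_2: rank ker ∂_2 − rank ∂_3 = (6 − 5) − 0 = 1, and there is no ∂_3, so H_2 = Z.

As a check, the Euler characteristic is 5 − 9 + 6 = 2, which agrees with 1 − 0 + 1 = 2.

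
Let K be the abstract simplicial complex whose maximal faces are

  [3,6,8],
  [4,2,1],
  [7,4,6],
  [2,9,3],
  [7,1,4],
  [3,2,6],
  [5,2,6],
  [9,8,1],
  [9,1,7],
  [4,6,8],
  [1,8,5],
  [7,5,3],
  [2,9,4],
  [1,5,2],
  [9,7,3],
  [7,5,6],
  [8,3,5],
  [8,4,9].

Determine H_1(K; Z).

H_1 ≅ Z ⊕ Z_2.

We work with the vertex ordering 1 < 2 < 3 < 4 < 5 < 6 < 7 < 8 < 9. The simplices of K, each written with vertices in increasing order, are:

  0-simplices (9): [1], [2], [3], [4], [5], [6], [7], [8], [9]
  1-simplices (27): (27 of them)
  2-simplices (18): [1,2,4], [1,2,5], [1,4,7], [1,5,8], [1,7,9], [1,8,9], [2,3,6], [2,3,9], [2,4,9], [2,5,6], [3,5,7], [3,5,8], [3,6,8], [3,7,9], [4,6,7], [4,6,8], [4,8,9], [5,6,7]

so the chain groups are C_0 ≅ Z^9, C_1 ≅ Z^27, C_2 ≅ Z^18.

The boundary map ∂_1: C_1 → C_0 maps an edge to its endpoints' difference, ∂[p,q] = q − p.
This gives a 9×27 integer matrix of rank 8; reducing to Smith normal form yields diagonal entries (1,1,1,1,1,1,1,1).

Boundary ∂_2: C_2 → C_1 maps a triangle to the signed sum of its edges. For instance
  ∂[4,6,8] = [6,8] − [4,8] + [4,6],
  ∂[3,7,9] = [7,9] − [3,9] + [3,7].
This gives a 27×18 integer matrix of rank 18; reducing to Smith normal form yields diagonal entries (1,1,1,1,1,1,1,1,1,1,1,1,1,1,1,1,1,2).

From H_k ≅ ker(∂_k) / im(∂_{k+1}) we obtain:

  H_1: rank ker ∂_1 − rank ∂_2 = (27 − 8) − 18 = 1, and ∂_2 has invariant factor 2 > 1, so H_1 = Z ⊕ Z_2.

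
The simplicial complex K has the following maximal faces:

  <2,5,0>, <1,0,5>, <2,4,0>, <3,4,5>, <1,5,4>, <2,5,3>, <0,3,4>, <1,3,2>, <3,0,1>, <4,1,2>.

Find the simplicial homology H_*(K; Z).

Take the total order 0 < 1 < 2 < 3 < 4 < 5 on the vertex set. Then K (dimension 2) consists of the simplices:

  0-simplices (6): [0], [1], [2], [3], [4], [5]
  1-simplices (15): [0,1], [0,2], [0,3], [0,4], [0,5], [1,2], [1,3], [1,4], [1,5], [2,3], [2,4], [2,5], [3,4], [3,5], [4,5]
  2-simplices (10): [0,1,3], [0,1,5], [0,2,4], [0,2,5], [0,3,4], [1,2,3], [1,2,4], [1,4,5], [2,3,5], [3,4,5]

so the chain groups are C_0 ≅ Z^6, C_1 ≅ Z^15, C_2 ≅ Z^10.

Boundary ∂_1: C_1 → C_0 is given by ∂[p,q] = [q] − [p]. For instance
  ∂[0,4] = [4] − [0].
The 6×15 boundary matrix has rank 5 and Smith normal form diag(1,1,1,1,1).

The boundary map ∂_2: C_2 → C_1 acts by ∂[p,q,r] = [q,r] − [p,r] + [p,q]. For instance
  ∂[1,2,4] = [2,4] − [1,4] + [1,2],
  ∂[0,1,5] = [1,5] − [0,5] + [0,1].
This gives a 15×10 integer matrix of rank 10; reducing to Smith normal form yields diagonal entries (1,1,1,1,1,1,1,1,1,2).

Reading off H_k = ker ∂_k / im ∂_{k+1}:

  H_0: rank C_0 − rank ∂_1 = 6 − 5 = 1, and the invariant factors of ∂_1 are all 1, so H_0 ≅ Z.
  H_1: rank ker ∂_1 − rank ∂_2 = (15 − 5) − 10 = 0, and ∂_2 has invariant factor 2 > 1, so H_1 ≅ Z/2.
  H_2: rank ker ∂_2 − rank ∂_3 = (10 − 10) − 0 = 0, and there is no ∂_3, so H_2 ≅ 0.

As a check, the Euler characteristic is 6 − 15 + 10 = 1, which agrees with 1 − 0 + 0 = 1.
(K is a triangulation of the real projective plane RP^2.)

H_0 ≅ Z,  H_1 ≅ Z/2,  H_2 = 0.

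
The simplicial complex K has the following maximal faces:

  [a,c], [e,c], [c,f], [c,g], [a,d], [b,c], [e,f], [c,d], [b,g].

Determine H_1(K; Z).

K has 7 vertices, 9 edges.
rank ∂_1 = 6, rank ∂_2 = 0 ⇒ b_1 = 9 − 6 − 0 = 3. So H_1 = Z^3.

H_1 ≅ Z^3.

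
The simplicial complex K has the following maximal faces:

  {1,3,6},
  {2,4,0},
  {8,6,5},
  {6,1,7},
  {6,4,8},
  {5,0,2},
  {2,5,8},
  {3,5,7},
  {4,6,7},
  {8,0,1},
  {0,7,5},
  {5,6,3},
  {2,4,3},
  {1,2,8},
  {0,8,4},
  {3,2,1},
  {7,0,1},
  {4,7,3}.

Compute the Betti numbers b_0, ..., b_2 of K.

Fix the vertex order 0 < 1 < 2 < 3 < 4 < 5 < 6 < 7 < 8 and write every simplex with vertices in increasing order. Then dim K = 2 and the simplices of K are:

  0-simplices (9): [0], [1], [2], [3], [4], [5], [6], [7], [8]
  1-simplices (27): (27 of them)
  2-simplices (18): [0,1,7], [0,1,8], [0,2,4], [0,2,5], [0,4,8], [0,5,7], [1,2,3], [1,2,8], [1,3,6], [1,6,7], [2,3,4], [2,5,8], [3,4,7], [3,5,6], [3,5,7], [4,6,7], [4,6,8], [5,6,8]

giving chain groups C_0 ≅ Z^9, C_1 ≅ Z^27, C_2 ≅ Z^18.

∂_1: C_1 → C_0 maps an edge to its endpoints' difference, ∂[p,q] = q − p.
The 9×27 boundary matrix has rank 8 and Smith normal form diag(1,1,1,1,1,1,1,1).

∂_2: C_2 → C_1 sends each 2-simplex [p,q,r] to [q,r] − [p,r] + [p,q]. For instance
  ∂[3,5,7] = [5,7] − [3,7] + [3,5],
  ∂[4,6,8] = [6,8] − [4,8] + [4,6].
This gives a 27×18 integer matrix of rank 18; reducing to Smith normal form yields diagonal entries (1,1,1,1,1,1,1,1,1,1,1,1,1,1,1,1,1,2).

Now H_k = ker ∂_k / im ∂_{k+1}, so:

  H_0: rank C_0 − rank ∂_1 = 9 − 8 = 1, and the invariant factors of ∂_1 are all 1, so H_0 = Z.
  H_1: rank ker ∂_1 − rank ∂_2 = (27 − 8) − 18 = 1, and ∂_2 has invariant factor 2 > 1, so H_1 = Z ⊕ Z/2.
  H_2: rank ker ∂_2 − rank ∂_3 = (18 − 18) − 0 = 0, and there is no ∂_3, so H_2 = 0.

As a check, the Euler characteristic is 9 − 27 + 18 = 0, which agrees with 1 − 1 + 0 = 0.

Hence the Betti numbers are b_0 = 1, b_1 = 1, b_2 = 0.

b_0 = 1, b_1 = 1, b_2 = 0.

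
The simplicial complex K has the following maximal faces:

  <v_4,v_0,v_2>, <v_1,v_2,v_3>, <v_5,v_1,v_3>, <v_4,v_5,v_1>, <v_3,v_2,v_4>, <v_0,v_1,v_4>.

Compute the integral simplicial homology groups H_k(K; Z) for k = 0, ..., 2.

H_0 = Z,  H_1 = Z,  H_2 = 0.

Take the total order v_0 < v_1 < v_2 < v_3 < v_4 < v_5 on the vertex set. Then K (dimension 2) consists of the simplices:

  0-simplices (6): [v_0], [v_1], [v_2], [v_3], [v_4], [v_5]
  1-simplices (12): [v_0,v_1], [v_0,v_2], [v_0,v_4], [v_1,v_2], [v_1,v_3], [v_1,v_4], [v_1,v_5], [v_2,v_3], [v_2,v_4], [v_3,v_4], [v_3,v_5], [v_4,v_5]
  2-simplices (6): [v_0,v_1,v_4], [v_0,v_2,v_4], [v_1,v_2,v_3], [v_1,v_3,v_5], [v_1,v_4,v_5], [v_2,v_3,v_4]

so the chain groups are C_0 ≅ Z^6, C_1 ≅ Z^12, C_2 ≅ Z^6.

The boundary map ∂_1: C_1 → C_0 is given by ∂[p,q] = [q] − [p].
As a 6×12 matrix over Z this has rank 5, with invariant factors (1,1,1,1,1).

∂_2: C_2 → C_1 acts by ∂[p,q,r] = [q,r] − [p,r] + [p,q]. For instance
  ∂[v_1,v_2,v_3] = [v_2,v_3] − [v_1,v_3] + [v_1,v_2],
  ∂[v_0,v_2,v_4] = [v_2,v_4] − [v_0,v_4] + [v_0,v_2].
As a 12×6 matrix over Z this has rank 6, with invariant factors (1,1,1,1,1,1).

Now H_k = ker ∂_k / im ∂_{k+1}, so:

  H_0: rank C_0 − rank ∂_1 = 6 − 5 = 1, and the invariant factors of ∂_1 are all 1, so H_0 ≅ Z.
  H_1: rank ker ∂_1 − rank ∂_2 = (12 − 5) − 6 = 1, and the invariant factors of ∂_2 are all 1, so H_1 ≅ Z.
  H_2: rank ker ∂_2 − rank ∂_3 = (6 − 6) − 0 = 0, and there is no ∂_3, so H_2 ≅ 0.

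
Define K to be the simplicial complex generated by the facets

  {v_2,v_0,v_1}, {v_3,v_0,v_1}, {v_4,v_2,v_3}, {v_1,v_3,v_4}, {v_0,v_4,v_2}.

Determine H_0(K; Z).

H_0 = Z.

Fix the vertex order v_0 < v_1 < v_2 < v_3 < v_4 and write every simplex with vertices in increasing order. Then dim K = 2 and the simplices of K are:

  0-simplices (5): [v_0], [v_1], [v_2], [v_3], [v_4]
  1-simplices (10): [v_0,v_1], [v_0,v_2], [v_0,v_3], [v_0,v_4], [v_1,v_2], [v_1,v_3], [v_1,v_4], [v_2,v_3], [v_2,v_4], [v_3,v_4]
  2-simplices (5): [v_0,v_1,v_2], [v_0,v_1,v_3], [v_0,v_2,v_4], [v_1,v_3,v_4], [v_2,v_3,v_4]

so the chain groups are C_0 ≅ Z^5, C_1 ≅ Z^10, C_2 ≅ Z^5.

Boundary ∂_1: C_1 → C_0 sends each edge [p,q] (with p < q) to q − p. For instance
  ∂[v_2,v_4] = [v_4] − [v_2].
This gives a 5×10 integer matrix of rank 4; reducing to Smith normal form yields diagonal entries (1,1,1,1).

∂_2: C_2 → C_1 acts by ∂[p,q,r] = [q,r] − [p,r] + [p,q]. For instance
  ∂[v_2,v_3,v_4] = [v_3,v_4] − [v_2,v_4] + [v_2,v_3],
  ∂[v_0,v_1,v_3] = [v_1,v_3] − [v_0,v_3] + [v_0,v_1].
As a 10×5 matrix over Z this has rank 5, with invariant factors (1,1,1,1,1).

Computing H_k = (kernel of ∂_k) / (image of ∂_{k+1}):

  H_0: rank C_0 − rank ∂_1 = 5 − 4 = 1, and the invariant factors of ∂_1 are all 1, so H_0 ≅ Z.

(K is a triangulation of the Möbius band.)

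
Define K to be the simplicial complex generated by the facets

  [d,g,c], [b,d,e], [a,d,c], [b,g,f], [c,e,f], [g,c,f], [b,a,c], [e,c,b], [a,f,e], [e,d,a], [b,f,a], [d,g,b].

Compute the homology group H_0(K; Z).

Fix the vertex order a < b < c < d < e < f < g and write every simplex with vertices in increasing order. Then dim K = 2 and the simplices of K are:

  0-simplices (7): a, b, c, d, e, f, g
  1-simplices (18): ab, ac, ad, ae, af, bc, bd, be, bf, bg, cd, ce, cf, cg, de, dg, ef, fg
  2-simplices (12): abc, abf, acd, ade, aef, bce, bde, bdg, bfg, cdg, cef, cfg

so the chain groups are C_0 ≅ Z^7, C_1 ≅ Z^18, C_2 ≅ Z^12.

The boundary map ∂_1: C_1 → C_0 is given by ∂[p,q] = [q] − [p].
This gives a 7×18 integer matrix of rank 6; reducing to Smith normal form yields diagonal entries (1,1,1,1,1,1).

Boundary ∂_2: C_2 → C_1 acts by ∂[p,q,r] = [q,r] − [p,r] + [p,q]. For instance
  ∂cef = ef − cf + ce,
  ∂aef = ef − af + ae.
As a 18×12 matrix over Z this has rank 12, with invariant factors (1,1,1,1,1,1,1,1,1,1,1,2).

From H_k ≅ ker(∂_k) / im(∂_{k+1}) we obtain:

  H_0: rank C_0 − rank ∂_1 = 7 − 6 = 1, and the invariant factors of ∂_1 are all 1, so H_0 ≅ Z.

H_0 = Z.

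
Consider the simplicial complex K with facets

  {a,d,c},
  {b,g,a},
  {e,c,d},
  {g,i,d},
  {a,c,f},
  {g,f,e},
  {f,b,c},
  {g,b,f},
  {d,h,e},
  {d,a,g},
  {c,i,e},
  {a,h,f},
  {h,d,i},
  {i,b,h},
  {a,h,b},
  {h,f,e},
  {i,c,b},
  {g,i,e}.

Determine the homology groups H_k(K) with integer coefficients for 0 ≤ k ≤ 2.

H_0 = Z,  H_1 = Z ⊕ Z/2Z,  H_2 = 0.

Order the vertices as a < b < c < d < e < f < g < h < i. Listing each simplex with vertices in this order, K has dimension 2 with simplices:

  0-simplices (9): a, b, c, d, e, f, g, h, i
  1-simplices (27): ab, ac, ad, af, ag, ah, bc, bf, bg, bh, bi, cd, ce, cf, ci, de, dg, dh, di, ef, eg, eh, ei, fg, fh, gi, hi
  2-simplices (18): abg, abh, acd, acf, adg, afh, bcf, bci, bfg, bhi, cde, cei, deh, dgi, dhi, efg, efh, egi

Hence C_0 ≅ Z^9, C_1 ≅ Z^27, C_2 ≅ Z^18.

Boundary ∂_1: C_1 → C_0 maps an edge to its endpoints' difference, ∂[p,q] = q − p. For instance
  ∂de = e − d.
As a 9×27 matrix over Z this has rank 8, with invariant factors (1,1,1,1,1,1,1,1).

∂_2: C_2 → C_1 maps a triangle to the signed sum of its edges. For instance
  ∂deh = eh − dh + de,
  ∂dhi = hi − di + dh.
As a 27×18 matrix over Z this has rank 18, with invariant factors (1,1,1,1,1,1,1,1,1,1,1,1,1,1,1,1,1,2).

From H_k ≅ ker(∂_k) / im(∂_{k+1}) we obtain:

  H_0: rank C_0 − rank ∂_1 = 9 − 8 = 1, and the invariant factors of ∂_1 are all 1, so H_0 = Z.
  H_1: rank ker ∂_1 − rank ∂_2 = (27 − 8) − 18 = 1, and ∂_2 has invariant factor 2 > 1, so H_1 = Z ⊕ Z/2Z.
  H_2: rank ker ∂_2 − rank ∂_3 = (18 − 18) − 0 = 0, and there is no ∂_3, so H_2 = 0.

(K is a triangulation of the Klein bottle.)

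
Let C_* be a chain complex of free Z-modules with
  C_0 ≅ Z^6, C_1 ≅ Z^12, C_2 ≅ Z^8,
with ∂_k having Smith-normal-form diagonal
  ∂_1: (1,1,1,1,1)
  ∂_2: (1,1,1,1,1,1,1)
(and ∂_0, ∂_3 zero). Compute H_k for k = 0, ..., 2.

H_0 = Z,  H_1 = 0,  H_2 = Z.

H_0: b_0 = 6 − 0 − 5 = 1; torsion from ∂_1 factors > 1: none. So H_0 = Z.
H_1: b_1 = 12 − 5 − 7 = 0; torsion from ∂_2 factors > 1: none. So H_1 = 0.
H_2: b_2 = 8 − 7 − 0 = 1; torsion from ∂_3 factors > 1: none. So H_2 = Z.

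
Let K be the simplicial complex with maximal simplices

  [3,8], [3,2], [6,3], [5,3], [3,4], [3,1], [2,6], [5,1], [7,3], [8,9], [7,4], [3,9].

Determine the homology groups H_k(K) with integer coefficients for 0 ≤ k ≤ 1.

Order the vertices as 1 < 2 < 3 < 4 < 5 < 6 < 7 < 8 < 9. Listing each simplex with vertices in this order, K has dimension 1 with simplices:

  0-simplices (9): [1], [2], [3], [4], [5], [6], [7], [8], [9]
  1-simplices (12): [1,3], [1,5], [2,3], [2,6], [3,4], [3,5], [3,6], [3,7], [3,8], [3,9], [4,7], [8,9]

so the chain groups are C_0 ≅ Z^9, C_1 ≅ Z^12.

∂_1: C_1 → C_0 is given by ∂[p,q] = [q] − [p].
As a 9×12 matrix over Z this has rank 8, with invariant factors (1,1,1,1,1,1,1,1).

Computing H_k = (kernel of ∂_k) / (image of ∂_{k+1}):

  H_0: rank C_0 − rank ∂_1 = 9 − 8 = 1, and the invariant factors of ∂_1 are all 1, so H_0 ≅ Z.
  H_1: rank ker ∂_1 − rank ∂_2 = (12 − 8) − 0 = 4, and there is no ∂_2, so H_1 ≅ Z^4.

As a check, the Euler characteristic is 9 − 12 = -3, which agrees with 1 − 4 = -3.

H_0 = Z,  H_1 = Z^4.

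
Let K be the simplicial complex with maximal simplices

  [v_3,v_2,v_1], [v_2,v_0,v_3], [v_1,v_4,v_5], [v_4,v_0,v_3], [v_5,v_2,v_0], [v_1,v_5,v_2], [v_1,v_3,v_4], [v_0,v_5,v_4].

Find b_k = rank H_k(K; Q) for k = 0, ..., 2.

Order the vertices as v_0 < v_1 < v_2 < v_3 < v_4 < v_5. Listing each simplex with vertices in this order, K has dimension 2 with simplices:

  0-simplices (6): [v_0], [v_1], [v_2], [v_3], [v_4], [v_5]
  1-simplices (12): [v_0,v_2], [v_0,v_3], [v_0,v_4], [v_0,v_5], [v_1,v_2], [v_1,v_3], [v_1,v_4], [v_1,v_5], [v_2,v_3], [v_2,v_5], [v_3,v_4], [v_4,v_5]
  2-simplices (8): [v_0,v_2,v_3], [v_0,v_2,v_5], [v_0,v_3,v_4], [v_0,v_4,v_5], [v_1,v_2,v_3], [v_1,v_2,v_5], [v_1,v_3,v_4], [v_1,v_4,v_5]

so the chain groups are C_0 ≅ Z^6, C_1 ≅ Z^12, C_2 ≅ Z^8.

Boundary ∂_1: C_1 → C_0 maps an edge to its endpoints' difference, ∂[p,q] = q − p.
This gives a 6×12 integer matrix of rank 5; reducing to Smith normal form yields diagonal entries (1,1,1,1,1).

∂_2: C_2 → C_1 acts by ∂[p,q,r] = [q,r] − [p,r] + [p,q]. For instance
  ∂[v_1,v_4,v_5] = [v_4,v_5] − [v_1,v_5] + [v_1,v_4],
  ∂[v_1,v_3,v_4] = [v_3,v_4] − [v_1,v_4] + [v_1,v_3].
This gives a 12×8 integer matrix of rank 7; reducing to Smith normal form yields diagonal entries (1,1,1,1,1,1,1).

Now H_k = ker ∂_k / im ∂_{k+1}, so:

  H_0: rank C_0 − rank ∂_1 = 6 − 5 = 1, and the invariant factors of ∂_1 are all 1, so H_0 ≅ Z.
  H_1: rank ker ∂_1 − rank ∂_2 = (12 − 5) − 7 = 0, and the invariant factors of ∂_2 are all 1, so H_1 ≅ 0.
  H_2: rank ker ∂_2 − rank ∂_3 = (8 − 7) − 0 = 1, and there is no ∂_3, so H_2 ≅ Z.

Hence the Betti numbers are b_0 = 1, b_1 = 0, b_2 = 1.

b_0 = 1, b_1 = 0, b_2 = 1.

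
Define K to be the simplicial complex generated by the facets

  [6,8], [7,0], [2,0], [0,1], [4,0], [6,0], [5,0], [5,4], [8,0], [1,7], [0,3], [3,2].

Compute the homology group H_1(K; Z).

H_1 ≅ Z^4.

K has 9 vertices, 12 edges.
rank ∂_1 = 8, rank ∂_2 = 0 ⇒ b_1 = 12 − 8 − 0 = 4. So H_1 = Z^4.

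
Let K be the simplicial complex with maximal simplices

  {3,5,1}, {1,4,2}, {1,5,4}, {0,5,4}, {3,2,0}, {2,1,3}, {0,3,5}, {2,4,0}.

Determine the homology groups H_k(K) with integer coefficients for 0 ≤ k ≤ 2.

H_0 = Z,  H_1 = 0,  H_2 = Z.

Order the vertices as 0 < 1 < 2 < 3 < 4 < 5. Listing each simplex with vertices in this order, K has dimension 2 with simplices:

  0-simplices (6): [0], [1], [2], [3], [4], [5]
  1-simplices (12): [0,2], [0,3], [0,4], [0,5], [1,2], [1,3], [1,4], [1,5], [2,3], [2,4], [3,5], [4,5]
  2-simplices (8): [0,2,3], [0,2,4], [0,3,5], [0,4,5], [1,2,3], [1,2,4], [1,3,5], [1,4,5]

so the chain groups are C_0 ≅ Z^6, C_1 ≅ Z^12, C_2 ≅ Z^8.

∂_1: C_1 → C_0 sends each edge [p,q] (with p < q) to q − p. For instance
  ∂[0,2] = [2] − [0].
The resulting 6×12 matrix has rank 5, and its Smith normal form has invariant factors (1,1,1,1,1).

The boundary map ∂_2: C_2 → C_1 sends each 2-simplex [p,q,r] to [q,r] − [p,r] + [p,q]. For instance
  ∂[1,2,4] = [2,4] − [1,4] + [1,2],
  ∂[0,2,3] = [2,3] − [0,3] + [0,2].
The resulting 12×8 matrix has rank 7, and its Smith normal form has invariant factors (1,1,1,1,1,1,1).

Computing H_k = (kernel of ∂_k) / (image of ∂_{k+1}):

  H_0: rank C_0 − rank ∂_1 = 6 − 5 = 1, and the invariant factors of ∂_1 are all 1, so H_0 ≅ Z.
  H_1: rank ker ∂_1 − rank ∂_2 = (12 − 5) − 7 = 0, and the invariant factors of ∂_2 are all 1, so H_1 ≅ 0.
  H_2: rank ker ∂_2 − rank ∂_3 = (8 − 7) − 0 = 1, and there is no ∂_3, so H_2 ≅ Z.

(K is a triangulation of the 2-sphere S^2.)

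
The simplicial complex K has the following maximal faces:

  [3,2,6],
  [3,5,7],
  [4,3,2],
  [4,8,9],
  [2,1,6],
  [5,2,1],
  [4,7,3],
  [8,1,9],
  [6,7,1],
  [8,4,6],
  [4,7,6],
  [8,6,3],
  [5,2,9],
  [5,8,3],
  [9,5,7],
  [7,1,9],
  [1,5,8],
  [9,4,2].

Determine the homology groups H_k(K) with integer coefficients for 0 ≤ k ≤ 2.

Fix the vertex order 1 < 2 < 3 < 4 < 5 < 6 < 7 < 8 < 9 and write every simplex with vertices in increasing order. Then dim K = 2 and the simplices of K are:

  0-simplices (9): [1], [2], [3], [4], [5], [6], [7], [8], [9]
  1-simplices (27): (27 of them)
  2-simplices (18): [1,2,5], [1,2,6], [1,5,8], [1,6,7], [1,7,9], [1,8,9], [2,3,4], [2,3,6], [2,4,9], [2,5,9], [3,4,7], [3,5,7], [3,5,8], [3,6,8], [4,6,7], [4,6,8], [4,8,9], [5,7,9]

giving chain groups C_0 ≅ Z^9, C_1 ≅ Z^27, C_2 ≅ Z^18.

The boundary map ∂_1: C_1 → C_0 is given by ∂[p,q] = [q] − [p]. For instance
  ∂[5,9] = [9] − [5].
As a 9×27 matrix over Z this has rank 8, with invariant factors (1,1,1,1,1,1,1,1).

Boundary ∂_2: C_2 → C_1 maps a triangle to the signed sum of its edges. For instance
  ∂[3,5,8] = [5,8] − [3,8] + [3,5],
  ∂[3,4,7] = [4,7] − [3,7] + [3,4].
The resulting 27×18 matrix has rank 18, and its Smith normal form has invariant factors (1,1,1,1,1,1,1,1,1,1,1,1,1,1,1,1,1,2).

Computing H_k = (kernel of ∂_k) / (image of ∂_{k+1}):

  H_0: rank C_0 − rank ∂_1 = 9 − 8 = 1, and the invariant factors of ∂_1 are all 1, so H_0 ≅ Z.
  H_1: rank ker ∂_1 − rank ∂_2 = (27 − 8) − 18 = 1, and ∂_2 has invariant factor 2 > 1, so H_1 ≅ Z ⊕ Z/2.
  H_2: rank ker ∂_2 − rank ∂_3 = (18 − 18) − 0 = 0, and there is no ∂_3, so H_2 ≅ 0.

As a check, the Euler characteristic is 9 − 27 + 18 = 0, which agrees with 1 − 1 + 0 = 0.
(K is a triangulation of the Klein bottle.)

H_0 = Z,  H_1 = Z ⊕ Z/2,  H_2 = 0.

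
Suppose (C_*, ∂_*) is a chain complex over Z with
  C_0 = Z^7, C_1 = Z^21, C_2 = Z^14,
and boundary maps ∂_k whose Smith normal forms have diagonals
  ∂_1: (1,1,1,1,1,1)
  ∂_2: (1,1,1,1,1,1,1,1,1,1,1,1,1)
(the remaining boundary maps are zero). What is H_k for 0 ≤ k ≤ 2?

H_0: b_0 = 7 − 0 − 6 = 1; torsion from ∂_1 factors > 1: none. So H_0 ≅ Z.
H_1: b_1 = 21 − 6 − 13 = 2; torsion from ∂_2 factors > 1: none. So H_1 ≅ Z^2.
H_2: b_2 = 14 − 13 − 0 = 1; torsion from ∂_3 factors > 1: none. So H_2 ≅ Z.

H_0 ≅ Z,  H_1 ≅ Z^2,  H_2 ≅ Z.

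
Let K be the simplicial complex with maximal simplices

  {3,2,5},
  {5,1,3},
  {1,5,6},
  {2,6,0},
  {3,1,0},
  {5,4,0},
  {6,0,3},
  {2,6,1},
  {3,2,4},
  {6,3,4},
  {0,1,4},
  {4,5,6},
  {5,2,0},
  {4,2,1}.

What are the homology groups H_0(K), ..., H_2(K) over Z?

H_0 ≅ Z,  H_1 ≅ Z^2,  H_2 ≅ Z.

Take the total order 0 < 1 < 2 < 3 < 4 < 5 < 6 on the vertex set. Then K (dimension 2) consists of the simplices:

  0-simplices (7): [0], [1], [2], [3], [4], [5], [6]
  1-simplices (21): [0,1], [0,2], [0,3], [0,4], [0,5], [0,6], [1,2], [1,3], [1,4], [1,5], [1,6], [2,3], [2,4], [2,5], [2,6], [3,4], [3,5], [3,6], [4,5], [4,6], [5,6]
  2-simplices (14): [0,1,3], [0,1,4], [0,2,5], [0,2,6], [0,3,6], [0,4,5], [1,2,4], [1,2,6], [1,3,5], [1,5,6], [2,3,4], [2,3,5], [3,4,6], [4,5,6]

giving chain groups C_0 ≅ Z^7, C_1 ≅ Z^21, C_2 ≅ Z^14.

∂_1: C_1 → C_0 is given by ∂[p,q] = [q] − [p].
The 7×21 boundary matrix has rank 6 and Smith normal form diag(1,1,1,1,1,1).

Boundary ∂_2: C_2 → C_1 acts by ∂[p,q,r] = [q,r] − [p,r] + [p,q]. For instance
  ∂[1,2,4] = [2,4] − [1,4] + [1,2],
  ∂[3,4,6] = [4,6] − [3,6] + [3,4].
As a 21×14 matrix over Z this has rank 13, with invariant factors (1,1,1,1,1,1,1,1,1,1,1,1,1).

Reading off H_k = ker ∂_k / im ∂_{k+1}:

  H_0: rank C_0 − rank ∂_1 = 7 − 6 = 1, and the invariant factors of ∂_1 are all 1, so H_0 = Z.
  H_1: rank ker ∂_1 − rank ∂_2 = (21 − 6) − 13 = 2, and the invariant factors of ∂_2 are all 1, so H_1 = Z^2.
  H_2: rank ker ∂_2 − rank ∂_3 = (14 − 13) − 0 = 1, and there is no ∂_3, so H_2 = Z.

(K is a triangulation of the torus T^2.)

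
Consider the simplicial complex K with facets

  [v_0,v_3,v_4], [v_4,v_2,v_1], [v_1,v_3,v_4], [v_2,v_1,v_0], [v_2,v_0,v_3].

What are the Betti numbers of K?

b_0 = 1, b_1 = 1, b_2 = 0.

We work with the vertex ordering v_0 < v_1 < v_2 < v_3 < v_4. The simplices of K, each written with vertices in increasing order, are:

  0-simplices (5): [v_0], [v_1], [v_2], [v_3], [v_4]
  1-simplices (10): [v_0,v_1], [v_0,v_2], [v_0,v_3], [v_0,v_4], [v_1,v_2], [v_1,v_3], [v_1,v_4], [v_2,v_3], [v_2,v_4], [v_3,v_4]
  2-simplices (5): [v_0,v_1,v_2], [v_0,v_2,v_3], [v_0,v_3,v_4], [v_1,v_2,v_4], [v_1,v_3,v_4]

giving chain groups C_0 ≅ Z^5, C_1 ≅ Z^10, C_2 ≅ Z^5.

The boundary map ∂_1: C_1 → C_0 sends each edge [p,q] (with p < q) to q − p. For instance
  ∂[v_1,v_4] = [v_4] − [v_1].
The resulting 5×10 matrix has rank 4, and its Smith normal form has invariant factors (1,1,1,1).

Boundary ∂_2: C_2 → C_1 acts by ∂[p,q,r] = [q,r] − [p,r] + [p,q]. For instance
  ∂[v_1,v_3,v_4] = [v_3,v_4] − [v_1,v_4] + [v_1,v_3],
  ∂[v_0,v_2,v_3] = [v_2,v_3] − [v_0,v_3] + [v_0,v_2].
The 10×5 boundary matrix has rank 5 and Smith normal form diag(1,1,1,1,1).

Computing H_k = (kernel of ∂_k) / (image of ∂_{k+1}):

  H_0: rank C_0 − rank ∂_1 = 5 − 4 = 1, and the invariant factors of ∂_1 are all 1, so H_0 = Z.
  H_1: rank ker ∂_1 − rank ∂_2 = (10 − 4) − 5 = 1, and the invariant factors of ∂_2 are all 1, so H_1 = Z.
  H_2: rank ker ∂_2 − rank ∂_3 = (5 − 5) − 0 = 0, and there is no ∂_3, so H_2 = 0.

As a check, the Euler characteristic is 5 − 10 + 5 = 0, which agrees with 1 − 1 + 0 = 0.
(K is a triangulation of the Möbius band.)

Hence the Betti numbers are b_0 = 1, b_1 = 1, b_2 = 0.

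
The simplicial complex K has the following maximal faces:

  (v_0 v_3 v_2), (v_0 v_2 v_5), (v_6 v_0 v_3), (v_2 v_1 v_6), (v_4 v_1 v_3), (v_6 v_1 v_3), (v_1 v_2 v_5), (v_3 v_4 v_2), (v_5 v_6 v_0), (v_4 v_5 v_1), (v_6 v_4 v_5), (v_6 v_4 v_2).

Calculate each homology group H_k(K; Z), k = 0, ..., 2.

We work with the vertex ordering v_0 < v_1 < v_2 < v_3 < v_4 < v_5 < v_6. The simplices of K, each written with vertices in increasing order, are:

  0-simplices (7): [v_0], [v_1], [v_2], [v_3], [v_4], [v_5], [v_6]
  1-simplices (18): (18 of them)
  2-simplices (12): (12 of them)

Hence C_0 ≅ Z^7, C_1 ≅ Z^18, C_2 ≅ Z^12.

∂_1: C_1 → C_0 maps an edge to its endpoints' difference, ∂[p,q] = q − p. For instance
  ∂[v_1,v_6] = [v_6] − [v_1].
The resulting 7×18 matrix has rank 6, and its Smith normal form has invariant factors (1,1,1,1,1,1).

∂_2: C_2 → C_1 acts by ∂[p,q,r] = [q,r] − [p,r] + [p,q]. For instance
  ∂[v_1,v_4,v_5] = [v_4,v_5] − [v_1,v_5] + [v_1,v_4],
  ∂[v_0,v_5,v_6] = [v_5,v_6] − [v_0,v_6] + [v_0,v_5].
The 18×12 boundary matrix has rank 12 and Smith normal form diag(1,1,1,1,1,1,1,1,1,1,1,2).

From H_k ≅ ker(∂_k) / im(∂_{k+1}) we obtain:

  H_0: rank C_0 − rank ∂_1 = 7 − 6 = 1, and the invariant factors of ∂_1 are all 1, so H_0 ≅ Z.
  H_1: rank ker ∂_1 − rank ∂_2 = (18 − 6) − 12 = 0, and ∂_2 has invariant factor 2 > 1, so H_1 ≅ Z/2Z.
  H_2: rank ker ∂_2 − rank ∂_3 = (12 − 12) − 0 = 0, and there is no ∂_3, so H_2 ≅ 0.

As a check, the Euler characteristic is 7 − 18 + 12 = 1, which agrees with 1 − 0 + 0 = 1.
(K is a triangulation of the real projective plane RP^2.)

H_0 = Z,  H_1 = Z/2Z,  H_2 = 0.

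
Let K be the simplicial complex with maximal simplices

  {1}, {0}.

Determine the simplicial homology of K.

Fix the vertex order 0 < 1 and write every simplex with vertices in increasing order. Then dim K = 0 and the simplices of K are:

  0-simplices (2): [0], [1]

Hence C_0 ≅ Z^2.

Now H_k = ker ∂_k / im ∂_{k+1}, so:

  H_0: rank C_0 − rank ∂_1 = 2 − 0 = 2, and there is no ∂_1, so H_0 ≅ Z^2.

H_0 ≅ Z^2.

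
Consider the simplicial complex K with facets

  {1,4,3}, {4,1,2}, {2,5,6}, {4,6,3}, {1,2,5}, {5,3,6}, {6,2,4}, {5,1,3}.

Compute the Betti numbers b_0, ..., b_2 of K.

b_0 = 1, b_1 = 0, b_2 = 1.

Fix the vertex order 1 < 2 < 3 < 4 < 5 < 6 and write every simplex with vertices in increasing order. Then dim K = 2 and the simplices of K are:

  0-simplices (6): [1], [2], [3], [4], [5], [6]
  1-simplices (12): [1,2], [1,3], [1,4], [1,5], [2,4], [2,5], [2,6], [3,4], [3,5], [3,6], [4,6], [5,6]
  2-simplices (8): [1,2,4], [1,2,5], [1,3,4], [1,3,5], [2,4,6], [2,5,6], [3,4,6], [3,5,6]

Hence C_0 ≅ Z^6, C_1 ≅ Z^12, C_2 ≅ Z^8.

The boundary map ∂_1: C_1 → C_0 maps an edge to its endpoints' difference, ∂[p,q] = q − p. For instance
  ∂[1,3] = [3] − [1].
This gives a 6×12 integer matrix of rank 5; reducing to Smith normal form yields diagonal entries (1,1,1,1,1).

The boundary map ∂_2: C_2 → C_1 maps a triangle to the signed sum of its edges. For instance
  ∂[1,3,5] = [3,5] − [1,5] + [1,3],
  ∂[2,5,6] = [5,6] − [2,6] + [2,5].
As a 12×8 matrix over Z this has rank 7, with invariant factors (1,1,1,1,1,1,1).

Computing H_k = (kernel of ∂_k) / (image of ∂_{k+1}):

  H_0: rank C_0 − rank ∂_1 = 6 − 5 = 1, and the invariant factors of ∂_1 are all 1, so H_0 ≅ Z.
  H_1: rank ker ∂_1 − rank ∂_2 = (12 − 5) − 7 = 0, and the invariant factors of ∂_2 are all 1, so H_1 ≅ 0.
  H_2: rank ker ∂_2 − rank ∂_3 = (8 − 7) − 0 = 1, and there is no ∂_3, so H_2 ≅ Z.

Hence the Betti numbers are b_0 = 1, b_1 = 0, b_2 = 1.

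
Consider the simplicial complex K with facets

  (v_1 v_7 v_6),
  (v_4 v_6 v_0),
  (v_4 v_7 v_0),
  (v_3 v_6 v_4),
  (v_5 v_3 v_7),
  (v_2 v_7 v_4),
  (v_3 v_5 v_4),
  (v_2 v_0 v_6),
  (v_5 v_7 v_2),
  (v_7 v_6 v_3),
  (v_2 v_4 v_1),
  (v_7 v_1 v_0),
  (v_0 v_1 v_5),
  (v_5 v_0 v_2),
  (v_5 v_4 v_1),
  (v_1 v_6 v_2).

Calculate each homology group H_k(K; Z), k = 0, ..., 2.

H_0 ≅ Z,  H_1 ≅ Z^2,  H_2 ≅ Z.

Fix the vertex order v_0 < v_1 < v_2 < v_3 < v_4 < v_5 < v_6 < v_7 and write every simplex with vertices in increasing order. Then dim K = 2 and the simplices of K are:

  0-simplices (8): [v_0], [v_1], [v_2], [v_3], [v_4], [v_5], [v_6], [v_7]
  1-simplices (24): (24 of them)
  2-simplices (16): (16 of them)

giving chain groups C_0 ≅ Z^8, C_1 ≅ Z^24, C_2 ≅ Z^16.

The boundary map ∂_1: C_1 → C_0 maps an edge to its endpoints' difference, ∂[p,q] = q − p.
The 8×24 boundary matrix has rank 7 and Smith normal form diag(1,1,1,1,1,1,1).

Boundary ∂_2: C_2 → C_1 sends each 2-simplex [p,q,r] to [q,r] − [p,r] + [p,q]. For instance
  ∂[v_3,v_4,v_6] = [v_4,v_6] − [v_3,v_6] + [v_3,v_4],
  ∂[v_3,v_6,v_7] = [v_6,v_7] − [v_3,v_7] + [v_3,v_6].
The resulting 24×16 matrix has rank 15, and its Smith normal form has invariant factors (1,1,1,1,1,1,1,1,1,1,1,1,1,1,1).

Computing H_k = (kernel of ∂_k) / (image of ∂_{k+1}):

  H_0: rank C_0 − rank ∂_1 = 8 − 7 = 1, and the invariant factors of ∂_1 are all 1, so H_0 = Z.
  H_1: rank ker ∂_1 − rank ∂_2 = (24 − 7) − 15 = 2, and the invariant factors of ∂_2 are all 1, so H_1 = Z^2.
  H_2: rank ker ∂_2 − rank ∂_3 = (16 − 15) − 0 = 1, and there is no ∂_3, so H_2 = Z.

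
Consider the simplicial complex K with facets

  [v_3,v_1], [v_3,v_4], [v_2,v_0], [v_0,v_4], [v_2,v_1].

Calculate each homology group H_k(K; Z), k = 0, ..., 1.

H_0 ≅ Z,  H_1 ≅ Z.

K has 5 vertices, 5 edges.
rank ∂_0 = 0, rank ∂_1 = 4 ⇒ b_0 = 5 − 0 − 4 = 1; all invariant factors of ∂_1 are 1 so no torsion. So H_0 = Z.
rank ∂_1 = 4, rank ∂_2 = 0 ⇒ b_1 = 5 − 4 − 0 = 1. So H_1 = Z.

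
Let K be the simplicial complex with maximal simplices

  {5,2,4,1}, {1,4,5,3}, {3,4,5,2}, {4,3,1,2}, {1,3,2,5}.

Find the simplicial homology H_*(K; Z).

Order the vertices as 1 < 2 < 3 < 4 < 5. Listing each simplex with vertices in this order, K has dimension 3 with simplices:

  0-simplices (5): [1], [2], [3], [4], [5]
  1-simplices (10): [1,2], [1,3], [1,4], [1,5], [2,3], [2,4], [2,5], [3,4], [3,5], [4,5]
  2-simplices (10): [1,2,3], [1,2,4], [1,2,5], [1,3,4], [1,3,5], [1,4,5], [2,3,4], [2,3,5], [2,4,5], [3,4,5]
  3-simplices (5): [1,2,3,4], [1,2,3,5], [1,2,4,5], [1,3,4,5], [2,3,4,5]

so the chain groups are C_0 ≅ Z^5, C_1 ≅ Z^10, C_2 ≅ Z^10, C_3 ≅ Z^5.

Boundary ∂_1: C_1 → C_0 sends each edge [p,q] (with p < q) to q − p. For instance
  ∂[1,2] = [2] − [1].
The resulting 5×10 matrix has rank 4, and its Smith normal form has invariant factors (1,1,1,1).

∂_2: C_2 → C_1 maps a triangle to the signed sum of its edges. For instance
  ∂[3,4,5] = [4,5] − [3,5] + [3,4],
  ∂[1,4,5] = [4,5] − [1,5] + [1,4].
The resulting 10×10 matrix has rank 6, and its Smith normal form has invariant factors (1,1,1,1,1,1).

The boundary map ∂_3: C_3 → C_2 sends each 3-simplex σ to the alternating sum Σ_i (−1)^i (σ with its i-th vertex removed). For instance
  ∂[1,2,4,5] = [2,4,5] − [1,4,5] + [1,2,5] − [1,2,4],
  ∂[2,3,4,5] = [3,4,5] − [2,4,5] + [2,3,5] − [2,3,4].
As a 10×5 matrix over Z this has rank 4, with invariant factors (1,1,1,1).

From H_k ≅ ker(∂_k) / im(∂_{k+1}) we obtain:

  H_0: rank C_0 − rank ∂_1 = 5 − 4 = 1, and the invariant factors of ∂_1 are all 1, so H_0 ≅ Z.
  H_1: rank ker ∂_1 − rank ∂_2 = (10 − 4) − 6 = 0, and the invariant factors of ∂_2 are all 1, so H_1 ≅ 0.
  H_2: rank ker ∂_2 − rank ∂_3 = (10 − 6) − 4 = 0, and the invariant factors of ∂_3 are all 1, so H_2 ≅ 0.
  H_3: rank ker ∂_3 − rank ∂_4 = (5 − 4) − 0 = 1, and there is no ∂_4, so H_3 ≅ Z.

(K is a triangulation of the 3-sphere S^3.)

H_0 ≅ Z,  H_1 = 0,  H_2 = 0,  H_3 ≅ Z.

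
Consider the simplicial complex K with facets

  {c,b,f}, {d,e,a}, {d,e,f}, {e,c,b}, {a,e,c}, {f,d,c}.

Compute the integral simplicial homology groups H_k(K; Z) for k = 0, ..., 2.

We work with the vertex ordering a < b < c < d < e < f. The simplices of K, each written with vertices in increasing order, are:

  0-simplices (6): a, b, c, d, e, f
  1-simplices (12): ac, ad, ae, bc, be, bf, cd, ce, cf, de, df, ef
  2-simplices (6): ace, ade, bce, bcf, cdf, def

so the chain groups are C_0 ≅ Z^6, C_1 ≅ Z^12, C_2 ≅ Z^6.

∂_1: C_1 → C_0 is given by ∂[p,q] = [q] − [p].
As a 6×12 matrix over Z this has rank 5, with invariant factors (1,1,1,1,1).

∂_2: C_2 → C_1 acts by ∂[p,q,r] = [q,r] − [p,r] + [p,q]. For instance
  ∂bcf = cf − bf + bc,
  ∂ade = de − ae + ad.
As a 12×6 matrix over Z this has rank 6, with invariant factors (1,1,1,1,1,1).

From H_k ≅ ker(∂_k) / im(∂_{k+1}) we obtain:

  H_0: rank C_0 − rank ∂_1 = 6 − 5 = 1, and the invariant factors of ∂_1 are all 1, so H_0 ≅ Z.
  H_1: rank ker ∂_1 − rank ∂_2 = (12 − 5) − 6 = 1, and the invariant factors of ∂_2 are all 1, so H_1 ≅ Z.
  H_2: rank ker ∂_2 − rank ∂_3 = (6 − 6) − 0 = 0, and there is no ∂_3, so H_2 ≅ 0.

H_0 ≅ Z,  H_1 ≅ Z,  H_2 = 0.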